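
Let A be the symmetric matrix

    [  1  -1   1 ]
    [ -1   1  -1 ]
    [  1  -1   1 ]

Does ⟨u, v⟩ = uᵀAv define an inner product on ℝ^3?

Row-reducing A symmetrically gives the diagonal entries 1, 0, 0.
So there are 1 positive, 2 zero pivots.
Hence Q is positive semidefinite.
⟨·,·⟩ is an inner product exactly when A is positive definite.

no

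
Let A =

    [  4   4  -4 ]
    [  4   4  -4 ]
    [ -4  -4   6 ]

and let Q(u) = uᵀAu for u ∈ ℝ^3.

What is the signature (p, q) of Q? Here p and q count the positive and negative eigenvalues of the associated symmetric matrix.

Row-reducing A symmetrically gives the diagonal entries 4, 0, 2.
Counting signs: 2 positive, 1 zero.

(2, 0)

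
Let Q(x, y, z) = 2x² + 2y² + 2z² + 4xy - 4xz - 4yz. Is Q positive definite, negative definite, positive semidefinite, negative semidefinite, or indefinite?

positive semidefinite

Write A = [[2, 2, -2], [2, 2, -2], [-2, -2, 2]].
Congruent diagonalization of A (simultaneous row and column reduction) yields pivots 2, 0, 0.
So there are 1 positive, 2 zero pivots.
Hence Q is positive semidefinite.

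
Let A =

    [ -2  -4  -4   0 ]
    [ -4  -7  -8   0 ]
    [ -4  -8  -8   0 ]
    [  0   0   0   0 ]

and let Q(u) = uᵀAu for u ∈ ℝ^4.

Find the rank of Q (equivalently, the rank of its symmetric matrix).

2

Applying the same elementary operations to the rows and columns of A produces a congruent diagonal matrix with entries -2, 1, 0, 0.
Counting signs: 1 positive, 1 negative, 2 zero.
The rank is the number of nonzero pivots: 2.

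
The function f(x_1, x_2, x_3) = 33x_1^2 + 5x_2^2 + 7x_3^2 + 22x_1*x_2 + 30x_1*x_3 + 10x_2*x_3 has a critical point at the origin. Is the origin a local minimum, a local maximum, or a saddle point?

The Hessian at the origin is H = [[66, 22, 30], [22, 10, 10], [30, 10, 14]].
Congruent diagonalization of H (simultaneous row and column reduction) yields pivots 66, 8/3, 4/11.
That gives 3 positive pivots.
H is positive definite, so the origin is a strict local minimum.

local minimum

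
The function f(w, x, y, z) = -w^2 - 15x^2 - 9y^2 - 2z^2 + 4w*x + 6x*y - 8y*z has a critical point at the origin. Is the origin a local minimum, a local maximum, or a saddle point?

local maximum

The Hessian at the origin is H = [[-2, 4, 0, 0], [4, -30, 6, 0], [0, 6, -18, -8], [0, 0, -8, -4]].
Row-reducing H symmetrically gives the diagonal entries -2, -22, -180/11, -4/45.
So there are 4 negative pivots.
H is negative definite, so the origin is a strict local maximum.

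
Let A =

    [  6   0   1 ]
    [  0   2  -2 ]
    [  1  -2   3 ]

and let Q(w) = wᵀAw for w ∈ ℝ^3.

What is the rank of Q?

Row-reducing A symmetrically gives the diagonal entries 6, 2, 5/6.
Counting signs: 3 positive.
The rank is the number of nonzero pivots: 3.

3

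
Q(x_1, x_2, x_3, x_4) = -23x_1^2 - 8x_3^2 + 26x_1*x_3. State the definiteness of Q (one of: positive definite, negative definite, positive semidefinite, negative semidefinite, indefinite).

negative semidefinite

Write A = [[-23, 0, 13, 0], [0, 0, 0, 0], [13, 0, -8, 0], [0, 0, 0, 0]].
Applying the same elementary operations to the rows and columns of A produces a congruent diagonal matrix with entries -23, 0, -15/23, 0.
So there are 2 negative, 2 zero pivots.
Hence Q is negative semidefinite.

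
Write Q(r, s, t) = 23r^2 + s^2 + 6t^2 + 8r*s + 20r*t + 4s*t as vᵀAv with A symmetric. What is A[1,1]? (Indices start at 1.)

23

The coefficient of r^2 in Q is 23, and that is exactly A[1,1].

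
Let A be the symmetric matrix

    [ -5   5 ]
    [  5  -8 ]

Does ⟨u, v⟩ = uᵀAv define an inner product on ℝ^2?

no

An LDLᵀ factorisation of A has diagonal entries -5, -3.
Counting signs: 2 negative.
Hence Q is negative definite.
⟨·,·⟩ is an inner product exactly when A is positive definite.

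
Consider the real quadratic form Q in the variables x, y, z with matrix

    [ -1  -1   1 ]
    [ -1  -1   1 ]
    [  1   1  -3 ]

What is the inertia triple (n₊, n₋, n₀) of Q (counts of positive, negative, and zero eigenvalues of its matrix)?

(0, 2, 1)

Row-reducing A symmetrically gives the diagonal entries -1, 0, -2.
That gives 2 negative, 1 zero pivots.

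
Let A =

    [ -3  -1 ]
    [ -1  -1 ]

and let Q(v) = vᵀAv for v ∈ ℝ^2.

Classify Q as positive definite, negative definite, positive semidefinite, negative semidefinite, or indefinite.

Leading principal minors: Δ_1 = -3, Δ_2 = 2.
The signs alternate starting with Δ_1 < 0, so by Sylvester's criterion Q is negative definite.

negative definite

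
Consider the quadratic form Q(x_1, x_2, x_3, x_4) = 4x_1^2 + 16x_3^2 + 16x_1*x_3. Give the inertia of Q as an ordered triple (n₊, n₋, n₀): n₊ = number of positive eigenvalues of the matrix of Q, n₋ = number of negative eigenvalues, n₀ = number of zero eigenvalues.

The symmetric matrix is A = [[4, 0, 8, 0], [0, 0, 0, 0], [8, 0, 16, 0], [0, 0, 0, 0]].
Symmetric row and column elimination reduces A to a congruent diagonal form with pivots 4, 0, 0, 0.
Counting signs: 1 positive, 3 zero.

(1, 0, 3)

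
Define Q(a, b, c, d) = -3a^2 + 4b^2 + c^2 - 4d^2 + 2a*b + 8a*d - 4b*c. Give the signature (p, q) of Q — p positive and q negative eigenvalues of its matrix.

Write A = [[-3, 1, 0, 4], [1, 4, -2, 0], [0, -2, 1, 0], [4, 0, 0, -4]].
Congruent diagonalization of A (simultaneous row and column reduction) yields pivots -3, 13/3, 1/13, -4.
That gives 2 positive, 2 negative pivots.

(2, 2)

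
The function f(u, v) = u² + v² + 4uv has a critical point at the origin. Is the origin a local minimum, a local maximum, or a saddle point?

saddle point

The Hessian at the origin is H = [[2, 4], [4, 2]].
det H = 2·2 − (4)² = -12 < 0, so H is indefinite.
Therefore the origin is a saddle point.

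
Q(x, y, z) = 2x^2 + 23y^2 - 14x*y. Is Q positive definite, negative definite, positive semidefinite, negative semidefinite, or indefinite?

indefinite

The symmetric matrix is A = [[2, -7, 0], [-7, 23, 0], [0, 0, 0]].
Symmetric row and column elimination reduces A to a congruent diagonal form with pivots 2, -3/2, 0.
That gives 1 positive, 1 negative, 1 zero pivots.
Hence Q is indefinite.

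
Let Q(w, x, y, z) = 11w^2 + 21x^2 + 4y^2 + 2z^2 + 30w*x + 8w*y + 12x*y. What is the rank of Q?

4

The associated matrix is A = [[11, 15, 4, 0], [15, 21, 6, 0], [4, 6, 4, 0], [0, 0, 0, 2]].
Symmetric row and column elimination reduces A to a congruent diagonal form with pivots 11, 6/11, 2, 2.
So there are 4 positive pivots.
The rank is the number of nonzero pivots: 4.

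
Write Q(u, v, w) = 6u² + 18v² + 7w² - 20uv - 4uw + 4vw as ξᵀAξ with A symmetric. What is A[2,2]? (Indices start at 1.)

The coefficient of v² in Q is 18, and that is exactly A[2,2].

18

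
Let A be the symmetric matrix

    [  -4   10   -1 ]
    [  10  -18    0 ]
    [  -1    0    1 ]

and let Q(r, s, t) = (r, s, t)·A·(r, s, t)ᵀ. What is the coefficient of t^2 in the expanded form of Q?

The coefficient of t^2 is the diagonal entry A[3,3] = 1.

1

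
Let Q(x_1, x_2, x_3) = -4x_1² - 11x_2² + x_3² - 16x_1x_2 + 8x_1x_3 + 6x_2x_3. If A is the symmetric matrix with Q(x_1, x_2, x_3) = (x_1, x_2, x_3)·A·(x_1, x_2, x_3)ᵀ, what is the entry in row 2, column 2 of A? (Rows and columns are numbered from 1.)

-11

The coefficient of x_2² in Q is -11, and that is exactly A[2,2].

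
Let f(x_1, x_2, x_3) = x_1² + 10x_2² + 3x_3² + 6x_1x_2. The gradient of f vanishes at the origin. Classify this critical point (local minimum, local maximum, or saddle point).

The Hessian at the origin is H = [[2, 6, 0], [6, 20, 0], [0, 0, 6]].
Applying the same elementary operations to the rows and columns of H produces a congruent diagonal matrix with entries 2, 2, 6.
Counting signs: 3 positive.
H is positive definite, so the origin is a strict local minimum.

local minimum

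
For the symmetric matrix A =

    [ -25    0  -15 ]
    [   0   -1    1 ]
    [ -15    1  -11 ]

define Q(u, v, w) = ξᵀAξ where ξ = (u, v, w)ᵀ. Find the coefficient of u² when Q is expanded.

The coefficient of u² is the diagonal entry A[1,1] = -25.

-25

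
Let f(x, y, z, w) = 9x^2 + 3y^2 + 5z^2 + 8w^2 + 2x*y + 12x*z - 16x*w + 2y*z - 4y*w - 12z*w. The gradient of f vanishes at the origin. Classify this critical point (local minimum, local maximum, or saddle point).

local minimum

The Hessian at the origin is H = [[18, 2, 12, -16], [2, 6, 2, -4], [12, 2, 10, -12], [-16, -4, -12, 16]].
Row-reducing H symmetrically gives the diagonal entries 18, 52/9, 25/13, 8/25.
Counting signs: 4 positive.
H is positive definite, so the origin is a strict local minimum.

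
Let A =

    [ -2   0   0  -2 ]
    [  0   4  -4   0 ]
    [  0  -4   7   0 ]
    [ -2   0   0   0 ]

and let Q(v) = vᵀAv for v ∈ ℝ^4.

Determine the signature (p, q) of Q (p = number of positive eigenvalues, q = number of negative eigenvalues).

Applying the same elementary operations to the rows and columns of A produces a congruent diagonal matrix with entries -2, 4, 3, 2.
That gives 3 positive, 1 negative pivots.

(3, 1)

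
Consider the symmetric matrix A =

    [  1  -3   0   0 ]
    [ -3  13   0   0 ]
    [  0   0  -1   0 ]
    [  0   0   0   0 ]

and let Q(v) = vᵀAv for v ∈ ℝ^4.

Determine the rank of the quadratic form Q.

Symmetric row and column elimination reduces A to a congruent diagonal form with pivots 1, 4, -1, 0.
That gives 2 positive, 1 negative, 1 zero pivots.
The rank is the number of nonzero pivots: 3.

3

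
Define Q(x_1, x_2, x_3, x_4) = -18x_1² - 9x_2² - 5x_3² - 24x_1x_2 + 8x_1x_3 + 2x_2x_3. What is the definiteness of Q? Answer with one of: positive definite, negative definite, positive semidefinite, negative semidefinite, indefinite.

The symmetric matrix is A = [[-18, -12, 4, 0], [-12, -9, 1, 0], [4, 1, -5, 0], [0, 0, 0, 0]].
Congruent diagonalization of A (simultaneous row and column reduction) yields pivots -18, -1, -4/3, 0.
So there are 3 negative, 1 zero pivots.
Hence Q is negative semidefinite.

negative semidefinite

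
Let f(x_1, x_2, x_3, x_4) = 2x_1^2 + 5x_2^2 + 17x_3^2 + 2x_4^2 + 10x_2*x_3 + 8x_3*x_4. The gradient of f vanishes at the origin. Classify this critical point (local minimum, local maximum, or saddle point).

local minimum

The Hessian at the origin is H = [[4, 0, 0, 0], [0, 10, 10, 0], [0, 10, 34, 8], [0, 0, 8, 4]].
Symmetric row and column elimination reduces H to a congruent diagonal form with pivots 4, 10, 24, 4/3.
So there are 4 positive pivots.
H is positive definite, so the origin is a strict local minimum.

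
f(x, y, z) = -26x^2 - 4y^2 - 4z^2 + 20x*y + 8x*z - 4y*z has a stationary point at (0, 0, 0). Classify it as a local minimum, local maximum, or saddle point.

local maximum

The Hessian at the origin is H = [[-52, 20, 8], [20, -8, -4], [8, -4, -8]].
Row-reducing H symmetrically gives the diagonal entries -52, -4/13, -4.
Counting signs: 3 negative.
H is negative definite, so the origin is a strict local maximum.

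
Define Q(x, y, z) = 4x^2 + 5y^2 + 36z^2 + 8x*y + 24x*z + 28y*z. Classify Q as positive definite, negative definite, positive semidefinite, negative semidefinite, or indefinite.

indefinite

Write A = [[4, 4, 12], [4, 5, 14], [12, 14, 36]].
An LDLᵀ factorisation of A has diagonal entries 4, 1, -4.
That gives 2 positive, 1 negative pivots.
Hence Q is indefinite.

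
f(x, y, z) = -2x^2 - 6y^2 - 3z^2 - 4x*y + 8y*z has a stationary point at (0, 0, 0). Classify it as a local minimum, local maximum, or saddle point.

saddle point

The Hessian at the origin is H = [[-4, -4, 0], [-4, -12, 8], [0, 8, -6]].
Congruent diagonalization of H (simultaneous row and column reduction) yields pivots -4, -8, 2.
So there are 1 positive, 2 negative pivots.
H is indefinite, so the origin is a saddle point.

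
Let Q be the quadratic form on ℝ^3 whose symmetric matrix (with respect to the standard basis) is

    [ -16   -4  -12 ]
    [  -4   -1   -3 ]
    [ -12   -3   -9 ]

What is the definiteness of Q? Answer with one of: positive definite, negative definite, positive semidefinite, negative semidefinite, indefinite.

Applying the same elementary operations to the rows and columns of A produces a congruent diagonal matrix with entries -16, 0, 0.
Counting signs: 1 negative, 2 zero.
Hence Q is negative semidefinite.

negative semidefinite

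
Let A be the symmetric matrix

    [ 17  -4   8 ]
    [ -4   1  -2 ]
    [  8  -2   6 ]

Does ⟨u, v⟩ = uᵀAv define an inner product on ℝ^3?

Leading principal minors: Δ_1 = 17, Δ_2 = 1, Δ_3 = 2.
All leading principal minors are positive, so by Sylvester's criterion Q is positive definite.
⟨·,·⟩ is an inner product exactly when A is positive definite.

yes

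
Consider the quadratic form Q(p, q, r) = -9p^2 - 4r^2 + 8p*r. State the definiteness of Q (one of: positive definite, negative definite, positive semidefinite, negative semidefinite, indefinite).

The associated matrix is A = [[-9, 0, 4], [0, 0, 0], [4, 0, -4]].
Symmetric row and column elimination reduces A to a congruent diagonal form with pivots -9, 0, -20/9.
Counting signs: 2 negative, 1 zero.
Hence Q is negative semidefinite.

negative semidefinite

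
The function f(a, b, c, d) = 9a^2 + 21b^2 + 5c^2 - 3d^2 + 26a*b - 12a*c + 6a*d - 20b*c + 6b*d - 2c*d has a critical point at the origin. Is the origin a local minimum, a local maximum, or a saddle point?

saddle point

The Hessian at the origin is H = [[18, 26, -12, 6], [26, 42, -20, 6], [-12, -20, 10, -2], [6, 6, -2, -6]].
Congruent diagonalization of H (simultaneous row and column reduction) yields pivots 18, 40/9, 2/5, -10.
That gives 3 positive, 1 negative pivots.
H is indefinite, so the origin is a saddle point.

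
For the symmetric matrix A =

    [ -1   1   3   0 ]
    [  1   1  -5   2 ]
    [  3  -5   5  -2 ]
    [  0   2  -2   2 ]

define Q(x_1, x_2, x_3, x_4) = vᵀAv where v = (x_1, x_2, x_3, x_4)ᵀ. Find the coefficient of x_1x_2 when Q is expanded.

The coefficient of x_1x_2 is A[1,2] + A[2,1] = 2·1 = 2.

2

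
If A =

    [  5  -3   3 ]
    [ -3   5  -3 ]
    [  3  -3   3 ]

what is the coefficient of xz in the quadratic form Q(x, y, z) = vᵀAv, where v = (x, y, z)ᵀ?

The coefficient of xz is A[1,3] + A[3,1] = 2·3 = 6.

6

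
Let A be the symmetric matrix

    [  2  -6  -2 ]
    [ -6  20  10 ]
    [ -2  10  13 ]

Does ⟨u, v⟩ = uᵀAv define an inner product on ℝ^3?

Row-reducing A symmetrically gives the diagonal entries 2, 2, 3.
That gives 3 positive pivots.
Hence Q is positive definite.
⟨·,·⟩ is an inner product exactly when A is positive definite.

yes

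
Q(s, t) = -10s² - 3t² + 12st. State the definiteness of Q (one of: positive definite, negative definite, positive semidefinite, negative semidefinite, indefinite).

The symmetric matrix of Q is [[-10, 6], [6, -3]].
For the 2×2 matrix [[-10, 6], [6, -3]]: det = -10·-3 − (6)² = -6, trace = -13.
det < 0 so the eigenvalues have opposite signs; the form is indefinite.

indefinite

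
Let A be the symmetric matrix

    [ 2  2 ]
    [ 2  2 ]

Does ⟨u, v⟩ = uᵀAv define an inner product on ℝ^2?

no

For the 2×2 matrix [[2, 2], [2, 2]]: det = 2·2 − (2)² = 0, trace = 4.
det = 0 so one eigenvalue is zero; the form is semidefinite with the sign of the trace.
⟨·,·⟩ is an inner product exactly when A is positive definite.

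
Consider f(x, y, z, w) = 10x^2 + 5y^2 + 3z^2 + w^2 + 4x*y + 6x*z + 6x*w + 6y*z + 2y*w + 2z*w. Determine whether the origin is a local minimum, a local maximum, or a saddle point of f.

The Hessian at the origin is H = [[20, 4, 6, 6], [4, 10, 6, 2], [6, 6, 6, 2], [6, 2, 2, 2]].
Symmetric row and column elimination reduces H to a congruent diagonal form with pivots 20, 46/5, 39/23, 4/39.
Counting signs: 4 positive.
H is positive definite, so the origin is a strict local minimum.

local minimum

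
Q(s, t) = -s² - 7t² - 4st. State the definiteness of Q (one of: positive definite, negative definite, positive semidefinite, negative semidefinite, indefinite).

The symmetric matrix of Q is [[-1, -2], [-2, -7]].
For the 2×2 matrix [[-1, -2], [-2, -7]]: det = -1·-7 − (-2)² = 3, trace = -8.
det > 0 so both eigenvalues share the sign of the trace; trace = -8 < 0 ⇒ both negative.

negative definite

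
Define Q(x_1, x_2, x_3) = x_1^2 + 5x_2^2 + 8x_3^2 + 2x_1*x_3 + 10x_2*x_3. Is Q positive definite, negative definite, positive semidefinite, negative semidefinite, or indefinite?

positive definite

The symmetric matrix of Q is A = [[1, 0, 1], [0, 5, 5], [1, 5, 8]].
Leading principal minors: Δ_1 = 1, Δ_2 = 5, Δ_3 = 10.
All leading principal minors are positive, so by Sylvester's criterion Q is positive definite.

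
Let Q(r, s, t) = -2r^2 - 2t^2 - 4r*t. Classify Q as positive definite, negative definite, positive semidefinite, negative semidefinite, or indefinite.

negative semidefinite

Write A = [[-2, 0, -2], [0, 0, 0], [-2, 0, -2]].
Row-reducing A symmetrically gives the diagonal entries -2, 0, 0.
That gives 1 negative, 2 zero pivots.
Hence Q is negative semidefinite.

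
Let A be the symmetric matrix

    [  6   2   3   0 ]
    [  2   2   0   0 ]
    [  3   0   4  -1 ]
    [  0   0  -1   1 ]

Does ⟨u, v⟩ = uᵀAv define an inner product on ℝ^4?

yes

An LDLᵀ factorisation of A has diagonal entries 6, 4/3, 7/4, 3/7.
So there are 4 positive pivots.
Hence Q is positive definite.
⟨·,·⟩ is an inner product exactly when A is positive definite.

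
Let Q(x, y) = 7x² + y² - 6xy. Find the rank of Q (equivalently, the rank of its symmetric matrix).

2

The associated matrix is A = [[7, -3], [-3, 1]].
Row-reducing A symmetrically gives the diagonal entries 7, -2/7.
So there are 1 positive, 1 negative pivots.
The rank is the number of nonzero pivots: 2.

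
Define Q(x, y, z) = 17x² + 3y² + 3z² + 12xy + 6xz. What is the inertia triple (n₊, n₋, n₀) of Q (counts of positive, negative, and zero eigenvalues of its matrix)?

(3, 0, 0)

The symmetric matrix is A = [[17, 6, 3], [6, 3, 0], [3, 0, 3]].
An LDLᵀ factorisation of A has diagonal entries 17, 15/17, 6/5.
So there are 3 positive pivots.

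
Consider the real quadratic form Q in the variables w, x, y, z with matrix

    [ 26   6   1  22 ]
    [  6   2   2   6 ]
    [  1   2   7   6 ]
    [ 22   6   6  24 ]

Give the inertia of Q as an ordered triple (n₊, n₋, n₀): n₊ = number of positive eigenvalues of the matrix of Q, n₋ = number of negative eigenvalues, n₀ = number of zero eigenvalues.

An LDLᵀ factorisation of A has diagonal entries 26, 8/13, 15/8, 2/3.
Counting signs: 4 positive.

(4, 0, 0)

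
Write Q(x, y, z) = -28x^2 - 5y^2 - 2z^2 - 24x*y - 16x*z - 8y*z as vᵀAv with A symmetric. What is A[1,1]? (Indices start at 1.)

The coefficient of x^2 in Q is -28, and that is exactly A[1,1].

-28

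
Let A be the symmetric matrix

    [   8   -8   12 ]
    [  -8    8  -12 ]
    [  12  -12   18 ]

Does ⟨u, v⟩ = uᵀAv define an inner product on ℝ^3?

no

Row-reducing A symmetrically gives the diagonal entries 8, 0, 0.
Counting signs: 1 positive, 2 zero.
Hence Q is positive semidefinite.
⟨·,·⟩ is an inner product exactly when A is positive definite.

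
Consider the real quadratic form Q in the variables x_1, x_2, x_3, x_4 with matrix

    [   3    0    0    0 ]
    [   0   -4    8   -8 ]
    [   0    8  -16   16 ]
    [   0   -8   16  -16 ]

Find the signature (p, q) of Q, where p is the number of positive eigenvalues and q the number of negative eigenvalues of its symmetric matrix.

Congruent diagonalization of A (simultaneous row and column reduction) yields pivots 3, -4, 0, 0.
Counting signs: 1 positive, 1 negative, 2 zero.

(1, 1)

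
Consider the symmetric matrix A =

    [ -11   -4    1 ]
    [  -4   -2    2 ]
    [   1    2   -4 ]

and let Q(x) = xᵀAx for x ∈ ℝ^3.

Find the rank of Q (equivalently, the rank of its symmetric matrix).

Row-reducing A symmetrically gives the diagonal entries -11, -6/11, 1.
That gives 1 positive, 2 negative pivots.
The rank is the number of nonzero pivots: 3.

3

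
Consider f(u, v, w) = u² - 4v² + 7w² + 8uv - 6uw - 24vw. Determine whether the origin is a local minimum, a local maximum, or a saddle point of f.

saddle point

The Hessian at the origin is H = [[2, 8, -6], [8, -8, -24], [-6, -24, 14]].
Applying the same elementary operations to the rows and columns of H produces a congruent diagonal matrix with entries 2, -40, -4.
So there are 1 positive, 2 negative pivots.
H is indefinite, so the origin is a saddle point.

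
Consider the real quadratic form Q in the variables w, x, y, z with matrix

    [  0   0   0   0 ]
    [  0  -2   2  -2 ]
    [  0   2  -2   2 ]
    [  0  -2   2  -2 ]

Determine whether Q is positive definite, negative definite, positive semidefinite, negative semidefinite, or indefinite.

negative semidefinite

Congruent diagonalization of A (simultaneous row and column reduction) yields pivots 0, -2, 0, 0.
That gives 1 negative, 3 zero pivots.
Hence Q is negative semidefinite.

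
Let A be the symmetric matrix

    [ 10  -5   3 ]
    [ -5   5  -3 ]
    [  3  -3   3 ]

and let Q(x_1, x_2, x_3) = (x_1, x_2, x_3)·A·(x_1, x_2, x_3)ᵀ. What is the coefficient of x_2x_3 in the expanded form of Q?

The coefficient of x_2x_3 is A[2,3] + A[3,2] = 2·(-3) = -6.

-6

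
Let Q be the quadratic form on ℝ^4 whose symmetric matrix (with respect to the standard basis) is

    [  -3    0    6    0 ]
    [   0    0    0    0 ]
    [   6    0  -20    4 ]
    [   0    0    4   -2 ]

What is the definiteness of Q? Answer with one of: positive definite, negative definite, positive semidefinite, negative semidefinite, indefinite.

negative semidefinite

Applying the same elementary operations to the rows and columns of A produces a congruent diagonal matrix with entries -3, 0, -8, 0.
That gives 2 negative, 2 zero pivots.
Hence Q is negative semidefinite.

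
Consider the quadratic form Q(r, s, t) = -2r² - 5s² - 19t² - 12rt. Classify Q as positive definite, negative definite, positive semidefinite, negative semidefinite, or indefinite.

The symmetric matrix of Q is A = [[-2, 0, -6], [0, -5, 0], [-6, 0, -19]].
Leading principal minors: Δ_1 = -2, Δ_2 = 10, Δ_3 = -10.
The signs alternate starting with Δ_1 < 0, so by Sylvester's criterion Q is negative definite.

negative definite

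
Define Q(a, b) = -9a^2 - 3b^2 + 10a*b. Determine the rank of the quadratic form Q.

2

Write A = [[-9, 5], [5, -3]].
Congruent diagonalization of A (simultaneous row and column reduction) yields pivots -9, -2/9.
That gives 2 negative pivots.
The rank is the number of nonzero pivots: 2.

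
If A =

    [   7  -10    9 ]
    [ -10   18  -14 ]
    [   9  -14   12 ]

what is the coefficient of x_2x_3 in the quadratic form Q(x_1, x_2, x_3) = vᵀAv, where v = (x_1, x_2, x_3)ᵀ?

The coefficient of x_2x_3 is A[2,3] + A[3,2] = 2·(-14) = -28.

-28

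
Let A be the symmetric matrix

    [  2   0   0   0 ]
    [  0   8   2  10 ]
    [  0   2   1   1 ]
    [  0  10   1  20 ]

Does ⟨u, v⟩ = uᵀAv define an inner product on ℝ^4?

Leading principal minors: Δ_1 = 2, Δ_2 = 16, Δ_3 = 8, Δ_4 = 24.
All leading principal minors are positive, so by Sylvester's criterion Q is positive definite.
⟨·,·⟩ is an inner product exactly when A is positive definite.

yes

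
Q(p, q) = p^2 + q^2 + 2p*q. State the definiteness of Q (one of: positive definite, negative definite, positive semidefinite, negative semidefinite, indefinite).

The associated matrix is A = [[1, 1], [1, 1]].
Congruent diagonalization of A (simultaneous row and column reduction) yields pivots 1, 0.
That gives 1 positive, 1 zero pivots.
Hence Q is positive semidefinite.

positive semidefinite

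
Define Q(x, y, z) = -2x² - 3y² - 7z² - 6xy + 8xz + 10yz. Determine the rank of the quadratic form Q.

The associated matrix is A = [[-2, -3, 4], [-3, -3, 5], [4, 5, -7]].
An LDLᵀ factorisation of A has diagonal entries -2, 3/2, 1/3.
So there are 2 positive, 1 negative pivots.
The rank is the number of nonzero pivots: 3.

3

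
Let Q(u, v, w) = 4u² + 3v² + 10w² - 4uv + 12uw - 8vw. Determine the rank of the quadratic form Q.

3

The symmetric matrix is A = [[4, -2, 6], [-2, 3, -4], [6, -4, 10]].
Congruent diagonalization of A (simultaneous row and column reduction) yields pivots 4, 2, 1/2.
So there are 3 positive pivots.
The rank is the number of nonzero pivots: 3.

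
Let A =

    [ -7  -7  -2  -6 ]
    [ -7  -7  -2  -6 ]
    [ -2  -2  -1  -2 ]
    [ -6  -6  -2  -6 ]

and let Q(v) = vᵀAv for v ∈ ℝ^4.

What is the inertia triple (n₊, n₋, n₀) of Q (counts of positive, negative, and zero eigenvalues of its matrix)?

(0, 3, 1)

Congruent diagonalization of A (simultaneous row and column reduction) yields pivots -7, 0, -3/7, -2/3.
Counting signs: 3 negative, 1 zero.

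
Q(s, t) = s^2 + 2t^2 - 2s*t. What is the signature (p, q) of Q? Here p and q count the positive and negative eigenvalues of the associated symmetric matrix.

Write A = [[1, -1], [-1, 2]].
Congruent diagonalization of A (simultaneous row and column reduction) yields pivots 1, 1.
That gives 2 positive pivots.

(2, 0)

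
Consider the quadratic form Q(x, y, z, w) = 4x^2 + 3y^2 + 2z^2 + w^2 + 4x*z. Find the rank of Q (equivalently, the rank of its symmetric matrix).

4

Write A = [[4, 0, 2, 0], [0, 3, 0, 0], [2, 0, 2, 0], [0, 0, 0, 1]].
Symmetric row and column elimination reduces A to a congruent diagonal form with pivots 4, 3, 1, 1.
So there are 4 positive pivots.
The rank is the number of nonzero pivots: 4.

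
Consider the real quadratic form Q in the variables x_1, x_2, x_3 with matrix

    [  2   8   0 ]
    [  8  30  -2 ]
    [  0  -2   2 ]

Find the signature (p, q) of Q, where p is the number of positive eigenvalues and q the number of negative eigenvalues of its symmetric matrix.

Applying the same elementary operations to the rows and columns of A produces a congruent diagonal matrix with entries 2, -2, 4.
Counting signs: 2 positive, 1 negative.

(2, 1)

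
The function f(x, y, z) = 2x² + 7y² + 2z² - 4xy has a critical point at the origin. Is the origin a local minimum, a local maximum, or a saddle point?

The Hessian at the origin is H = [[4, -4, 0], [-4, 14, 0], [0, 0, 4]].
An LDLᵀ factorisation of H has diagonal entries 4, 10, 4.
That gives 3 positive pivots.
H is positive definite, so the origin is a strict local minimum.

local minimum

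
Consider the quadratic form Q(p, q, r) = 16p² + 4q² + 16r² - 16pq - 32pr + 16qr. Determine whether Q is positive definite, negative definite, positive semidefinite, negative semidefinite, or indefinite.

The associated matrix is A = [[16, -8, -16], [-8, 4, 8], [-16, 8, 16]].
Applying the same elementary operations to the rows and columns of A produces a congruent diagonal matrix with entries 16, 0, 0.
That gives 1 positive, 2 zero pivots.
Hence Q is positive semidefinite.

positive semidefinite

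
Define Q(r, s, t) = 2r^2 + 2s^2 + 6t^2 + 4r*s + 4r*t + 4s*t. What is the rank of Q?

Write A = [[2, 2, 2], [2, 2, 2], [2, 2, 6]].
Congruent diagonalization of A (simultaneous row and column reduction) yields pivots 2, 0, 4.
Counting signs: 2 positive, 1 zero.
The rank is the number of nonzero pivots: 2.

2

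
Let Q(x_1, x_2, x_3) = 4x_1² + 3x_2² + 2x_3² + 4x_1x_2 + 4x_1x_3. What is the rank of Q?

3

The associated matrix is A = [[4, 2, 2], [2, 3, 0], [2, 0, 2]].
Symmetric row and column elimination reduces A to a congruent diagonal form with pivots 4, 2, 1/2.
That gives 3 positive pivots.
The rank is the number of nonzero pivots: 3.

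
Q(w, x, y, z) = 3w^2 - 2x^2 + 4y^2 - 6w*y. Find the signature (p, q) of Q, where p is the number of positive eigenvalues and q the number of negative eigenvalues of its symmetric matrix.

The symmetric matrix is A = [[3, 0, -3, 0], [0, -2, 0, 0], [-3, 0, 4, 0], [0, 0, 0, 0]].
Row-reducing A symmetrically gives the diagonal entries 3, -2, 1, 0.
So there are 2 positive, 1 negative, 1 zero pivots.

(2, 1)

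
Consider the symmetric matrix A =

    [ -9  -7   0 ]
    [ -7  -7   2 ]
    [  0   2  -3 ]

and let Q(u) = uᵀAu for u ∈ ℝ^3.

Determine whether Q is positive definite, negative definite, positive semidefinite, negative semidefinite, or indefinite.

Leading principal minors: Δ_1 = -9, Δ_2 = 14, Δ_3 = -6.
The signs alternate starting with Δ_1 < 0, so by Sylvester's criterion Q is negative definite.

negative definite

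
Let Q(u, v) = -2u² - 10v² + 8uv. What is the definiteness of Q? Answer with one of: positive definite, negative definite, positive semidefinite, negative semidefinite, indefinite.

The symmetric matrix of Q is [[-2, 4], [4, -10]].
For the 2×2 matrix [[-2, 4], [4, -10]]: det = -2·-10 − (4)² = 4, trace = -12.
det > 0 so both eigenvalues share the sign of the trace; trace = -12 < 0 ⇒ both negative.

negative definite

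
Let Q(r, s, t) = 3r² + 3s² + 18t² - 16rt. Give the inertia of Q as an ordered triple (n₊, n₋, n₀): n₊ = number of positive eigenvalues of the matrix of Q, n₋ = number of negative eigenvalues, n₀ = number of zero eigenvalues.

Write A = [[3, 0, -8], [0, 3, 0], [-8, 0, 18]].
An LDLᵀ factorisation of A has diagonal entries 3, 3, -10/3.
Counting signs: 2 positive, 1 negative.

(2, 1, 0)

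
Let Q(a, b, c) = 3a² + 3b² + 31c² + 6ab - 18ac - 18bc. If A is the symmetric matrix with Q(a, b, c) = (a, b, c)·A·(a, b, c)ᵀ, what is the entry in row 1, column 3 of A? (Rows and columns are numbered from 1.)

-9

The coefficient of a·c in Q is -18. For a symmetric A this equals A[1,3] + A[3,1] = 2·A[1,3].
So A[1,3] = -18/2 = -9.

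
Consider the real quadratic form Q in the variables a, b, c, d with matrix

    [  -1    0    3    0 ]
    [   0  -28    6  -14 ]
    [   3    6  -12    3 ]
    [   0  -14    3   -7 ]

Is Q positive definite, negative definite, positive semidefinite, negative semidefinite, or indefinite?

Row-reducing A symmetrically gives the diagonal entries -1, -28, -12/7, 0.
So there are 3 negative, 1 zero pivots.
Hence Q is negative semidefinite.

negative semidefinite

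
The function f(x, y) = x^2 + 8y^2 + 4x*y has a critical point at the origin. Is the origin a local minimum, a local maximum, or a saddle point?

The Hessian at the origin is H = [[2, 4], [4, 16]].
det H = 2·16 − (4)² = 16 > 0 and H[1,1] = 2 > 0, so H is positive definite.
Therefore the origin is a local minimum.

local minimum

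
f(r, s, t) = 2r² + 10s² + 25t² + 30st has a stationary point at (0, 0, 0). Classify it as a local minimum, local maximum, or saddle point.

The Hessian at the origin is H = [[4, 0, 0], [0, 20, 30], [0, 30, 50]].
Applying the same elementary operations to the rows and columns of H produces a congruent diagonal matrix with entries 4, 20, 5.
That gives 3 positive pivots.
H is positive definite, so the origin is a strict local minimum.

local minimum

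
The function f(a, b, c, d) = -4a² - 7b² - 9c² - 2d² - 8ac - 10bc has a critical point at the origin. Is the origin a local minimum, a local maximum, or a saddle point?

The Hessian at the origin is H = [[-8, 0, -8, 0], [0, -14, -10, 0], [-8, -10, -18, 0], [0, 0, 0, -4]].
An LDLᵀ factorisation of H has diagonal entries -8, -14, -20/7, -4.
So there are 4 negative pivots.
H is negative definite, so the origin is a strict local maximum.

local maximum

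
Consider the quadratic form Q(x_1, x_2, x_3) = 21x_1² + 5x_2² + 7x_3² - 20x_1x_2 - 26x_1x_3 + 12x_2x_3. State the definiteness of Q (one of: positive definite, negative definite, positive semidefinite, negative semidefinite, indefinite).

The symmetric matrix is A = [[21, -10, -13], [-10, 5, 6], [-13, 6, 7]].
Symmetric row and column elimination reduces A to a congruent diagonal form with pivots 21, 5/21, -6/5.
That gives 2 positive, 1 negative pivots.
Hence Q is indefinite.

indefinite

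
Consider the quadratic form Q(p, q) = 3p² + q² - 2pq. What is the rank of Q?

Write A = [[3, -1], [-1, 1]].
Applying the same elementary operations to the rows and columns of A produces a congruent diagonal matrix with entries 3, 2/3.
Counting signs: 2 positive.
The rank is the number of nonzero pivots: 2.

2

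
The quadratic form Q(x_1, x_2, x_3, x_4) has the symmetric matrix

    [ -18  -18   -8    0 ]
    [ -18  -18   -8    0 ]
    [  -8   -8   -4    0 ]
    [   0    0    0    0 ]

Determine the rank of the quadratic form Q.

Applying the same elementary operations to the rows and columns of A produces a congruent diagonal matrix with entries -18, 0, -4/9, 0.
So there are 2 negative, 2 zero pivots.
The rank is the number of nonzero pivots: 2.

2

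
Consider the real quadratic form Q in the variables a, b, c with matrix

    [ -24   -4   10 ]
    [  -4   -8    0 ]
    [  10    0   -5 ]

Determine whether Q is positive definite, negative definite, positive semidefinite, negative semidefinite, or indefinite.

negative definite

Symmetric row and column elimination reduces A to a congruent diagonal form with pivots -24, -22/3, -5/11.
So there are 3 negative pivots.
Hence Q is negative definite.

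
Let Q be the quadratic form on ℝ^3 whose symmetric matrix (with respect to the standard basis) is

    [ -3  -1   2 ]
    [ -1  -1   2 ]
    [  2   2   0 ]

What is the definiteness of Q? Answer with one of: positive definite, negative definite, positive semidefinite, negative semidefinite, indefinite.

Applying the same elementary operations to the rows and columns of A produces a congruent diagonal matrix with entries -3, -2/3, 4.
So there are 1 positive, 2 negative pivots.
Hence Q is indefinite.

indefinite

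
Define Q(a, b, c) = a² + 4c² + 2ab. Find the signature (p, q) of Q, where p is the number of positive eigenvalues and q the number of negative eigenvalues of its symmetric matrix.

(2, 1)

Write A = [[1, 1, 0], [1, 0, 0], [0, 0, 4]].
Congruent diagonalization of A (simultaneous row and column reduction) yields pivots 1, -1, 4.
So there are 2 positive, 1 negative pivots.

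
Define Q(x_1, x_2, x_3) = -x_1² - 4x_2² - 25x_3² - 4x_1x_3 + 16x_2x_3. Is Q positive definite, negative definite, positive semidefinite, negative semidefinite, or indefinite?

The associated matrix is A = [[-1, 0, -2], [0, -4, 8], [-2, 8, -25]].
Symmetric row and column elimination reduces A to a congruent diagonal form with pivots -1, -4, -5.
That gives 3 negative pivots.
Hence Q is negative definite.

negative definite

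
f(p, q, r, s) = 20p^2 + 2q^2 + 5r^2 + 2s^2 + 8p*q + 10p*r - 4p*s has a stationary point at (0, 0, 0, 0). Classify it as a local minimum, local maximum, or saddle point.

local minimum

The Hessian at the origin is H = [[40, 8, 10, -4], [8, 4, 0, 0], [10, 0, 10, 0], [-4, 0, 0, 4]].
Applying the same elementary operations to the rows and columns of H produces a congruent diagonal matrix with entries 40, 12/5, 35/6, 20/7.
Counting signs: 4 positive.
H is positive definite, so the origin is a strict local minimum.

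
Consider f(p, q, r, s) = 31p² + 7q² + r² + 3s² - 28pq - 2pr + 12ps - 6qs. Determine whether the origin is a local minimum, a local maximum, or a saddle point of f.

The Hessian at the origin is H = [[62, -28, -2, 12], [-28, 14, 0, -6], [-2, 0, 2, 0], [12, -6, 0, 6]].
Symmetric row and column elimination reduces H to a congruent diagonal form with pivots 62, 42/31, 4/3, 24/7.
That gives 4 positive pivots.
H is positive definite, so the origin is a strict local minimum.

local minimum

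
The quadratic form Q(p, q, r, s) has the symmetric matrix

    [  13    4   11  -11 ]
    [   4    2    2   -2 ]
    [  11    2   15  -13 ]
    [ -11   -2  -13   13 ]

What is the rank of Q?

4

Row-reducing A symmetrically gives the diagonal entries 13, 10/13, 16/5, 3/4.
Counting signs: 4 positive.
The rank is the number of nonzero pivots: 4.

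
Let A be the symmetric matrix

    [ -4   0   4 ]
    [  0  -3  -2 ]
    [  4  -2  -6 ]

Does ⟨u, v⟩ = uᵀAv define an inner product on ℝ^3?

no

Applying the same elementary operations to the rows and columns of A produces a congruent diagonal matrix with entries -4, -3, -2/3.
That gives 3 negative pivots.
Hence Q is negative definite.
⟨·,·⟩ is an inner product exactly when A is positive definite.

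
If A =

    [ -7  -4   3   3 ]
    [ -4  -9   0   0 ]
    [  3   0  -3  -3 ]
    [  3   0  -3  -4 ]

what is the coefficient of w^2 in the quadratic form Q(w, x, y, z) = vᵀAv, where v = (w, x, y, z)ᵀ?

-7

The coefficient of w^2 is the diagonal entry A[1,1] = -7.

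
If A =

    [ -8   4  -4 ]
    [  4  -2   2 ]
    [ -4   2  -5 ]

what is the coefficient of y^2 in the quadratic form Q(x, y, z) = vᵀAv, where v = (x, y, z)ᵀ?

-2

The coefficient of y^2 is the diagonal entry A[2,2] = -2.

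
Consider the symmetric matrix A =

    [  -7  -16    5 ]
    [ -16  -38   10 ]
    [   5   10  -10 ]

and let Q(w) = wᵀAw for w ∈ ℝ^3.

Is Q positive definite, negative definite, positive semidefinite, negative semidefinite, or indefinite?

Symmetric row and column elimination reduces A to a congruent diagonal form with pivots -7, -10/7, -5.
So there are 3 negative pivots.
Hence Q is negative definite.

negative definite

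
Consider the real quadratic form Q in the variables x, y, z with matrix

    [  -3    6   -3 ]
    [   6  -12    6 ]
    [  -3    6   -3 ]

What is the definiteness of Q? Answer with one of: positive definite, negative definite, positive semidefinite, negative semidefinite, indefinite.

negative semidefinite

Congruent diagonalization of A (simultaneous row and column reduction) yields pivots -3, 0, 0.
So there are 1 negative, 2 zero pivots.
Hence Q is negative semidefinite.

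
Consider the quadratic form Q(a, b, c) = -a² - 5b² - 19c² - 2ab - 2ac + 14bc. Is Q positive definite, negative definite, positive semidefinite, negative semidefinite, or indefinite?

negative definite

The symmetric matrix is A = [[-1, -1, -1], [-1, -5, 7], [-1, 7, -19]].
Applying the same elementary operations to the rows and columns of A produces a congruent diagonal matrix with entries -1, -4, -2.
That gives 3 negative pivots.
Hence Q is negative definite.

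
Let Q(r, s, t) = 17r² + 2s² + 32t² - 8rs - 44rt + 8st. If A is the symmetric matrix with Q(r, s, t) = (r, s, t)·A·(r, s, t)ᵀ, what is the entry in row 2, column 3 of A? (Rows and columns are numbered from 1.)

The coefficient of s·t in Q is 8. For a symmetric A this equals A[2,3] + A[3,2] = 2·A[2,3].
So A[2,3] = 8/2 = 4.

4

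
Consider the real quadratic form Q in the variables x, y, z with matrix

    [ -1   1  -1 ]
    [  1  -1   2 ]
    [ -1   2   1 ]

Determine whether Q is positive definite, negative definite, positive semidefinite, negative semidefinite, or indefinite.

A is congruent to a diagonal matrix with 1 positive, 2 negative and 0 zero entries, so Q is indefinite.

indefinite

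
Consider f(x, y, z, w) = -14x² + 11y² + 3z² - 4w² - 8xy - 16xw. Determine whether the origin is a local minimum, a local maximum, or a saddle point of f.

The Hessian at the origin is H = [[-28, -8, 0, -16], [-8, 22, 0, 0], [0, 0, 6, 0], [-16, 0, 0, -8]].
Symmetric row and column elimination reduces H to a congruent diagonal form with pivots -28, 170/7, 6, 24/85.
So there are 3 positive, 1 negative pivots.
H is indefinite, so the origin is a saddle point.

saddle point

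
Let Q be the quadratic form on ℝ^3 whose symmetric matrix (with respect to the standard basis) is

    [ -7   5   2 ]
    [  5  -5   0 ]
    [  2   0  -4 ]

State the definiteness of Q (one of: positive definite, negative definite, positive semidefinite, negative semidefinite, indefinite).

negative definite

Leading principal minors: Δ_1 = -7, Δ_2 = 10, Δ_3 = -20.
The signs alternate starting with Δ_1 < 0, so by Sylvester's criterion Q is negative definite.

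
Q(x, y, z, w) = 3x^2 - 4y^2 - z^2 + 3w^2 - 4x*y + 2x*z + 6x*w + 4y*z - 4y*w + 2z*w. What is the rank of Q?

2

The symmetric matrix is A = [[3, -2, 1, 3], [-2, -4, 2, -2], [1, 2, -1, 1], [3, -2, 1, 3]].
Applying the same elementary operations to the rows and columns of A produces a congruent diagonal matrix with entries 3, -16/3, 0, 0.
Counting signs: 1 positive, 1 negative, 2 zero.
The rank is the number of nonzero pivots: 2.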